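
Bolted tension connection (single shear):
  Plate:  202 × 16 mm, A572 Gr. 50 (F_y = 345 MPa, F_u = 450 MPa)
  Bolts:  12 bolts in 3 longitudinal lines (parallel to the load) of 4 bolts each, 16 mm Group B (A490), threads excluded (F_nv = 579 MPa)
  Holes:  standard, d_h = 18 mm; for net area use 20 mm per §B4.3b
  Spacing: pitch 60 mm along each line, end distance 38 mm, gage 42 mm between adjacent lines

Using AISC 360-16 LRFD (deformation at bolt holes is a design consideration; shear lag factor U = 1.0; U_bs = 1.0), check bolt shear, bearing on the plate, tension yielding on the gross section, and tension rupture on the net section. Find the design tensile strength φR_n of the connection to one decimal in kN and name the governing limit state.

Bolt shear: A_b = π(16)²/4 = 201.06 mm². φR_n = 0.75 × 579 × 201.06 × 12 × 1 = 1047.7 kN.
Bearing (16 mm plate, F_u = 450 MPa): end bolts L_c = 38 − 18/2 = 29, R_n = min(1.2×29×16×450, 2.4×16×16×450) = 250.56 kN/bolt; interior L_c = 60 − 18 = 42, R_n = 276.48 kN/bolt. φR_n = 0.75 × (3×250.56 + 9×276.48) = 2430.0 kN.
Tension yield (gross): A_g = 202×16 = 3232 mm². φR_n = 0.90 × 345 × 3232 = 1003.5 kN.
Tension rupture (net): A_n = (202 − 3×20)×16 = 2272 mm² (U = 1.0, A_e = A_n). φR_n = 0.75 × 450 × 2272 = 766.8 kN.
Governing: min(1047.7, 2430.0, 1003.5, 766.8) = 766.8 kN → net-section rupture.

766.8 kN (net-section rupture governs)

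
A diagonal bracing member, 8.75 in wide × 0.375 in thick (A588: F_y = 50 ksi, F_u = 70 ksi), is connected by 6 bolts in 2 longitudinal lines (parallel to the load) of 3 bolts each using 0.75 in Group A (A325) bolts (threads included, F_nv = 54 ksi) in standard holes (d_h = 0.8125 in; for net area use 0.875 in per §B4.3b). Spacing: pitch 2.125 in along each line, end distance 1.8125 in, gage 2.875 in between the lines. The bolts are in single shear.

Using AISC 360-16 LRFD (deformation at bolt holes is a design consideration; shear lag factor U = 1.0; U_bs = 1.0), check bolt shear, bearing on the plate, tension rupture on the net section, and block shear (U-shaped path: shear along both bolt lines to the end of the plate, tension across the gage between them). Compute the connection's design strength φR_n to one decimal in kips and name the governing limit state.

107.4 kips (bolt shear governs)

Bolt shear: A_b = π(0.75)²/4 = 0.44179 in². φR_n = 0.75 × 54 × 0.44179 × 6 × 1 = 107.4 kips.
Bearing (0.375 in plate, F_u = 70 ksi): end bolts L_c = 1.8125 − 0.8125/2 = 1.40625, R_n = min(1.2×1.40625×0.375×70, 2.4×0.75×0.375×70) = 44.297 kips/bolt; interior L_c = 2.125 − 0.8125 = 1.3125, R_n = 41.344 kips/bolt. φR_n = 0.75 × (2×44.297 + 4×41.344) = 190.5 kips.
Tension rupture (net): A_n = (8.75 − 2×0.875)×0.375 = 2.625 in² (U = 1.0, A_e = A_n). φR_n = 0.75 × 70 × 2.625 = 137.8 kips.
Block shear: shear path 2×[1.8125+2×2.125] = 2×6.0625 in, A_gv = 4.5469, A_nv = 2×(6.0625 − 2.5×0.875)×0.375 = 2.9063 in²; tension across gage: (2.875 − 1×0.875)×0.375 = 0.75 in². R_n = min(0.6×70×2.9063, 0.6×50×4.5469) + 1.0×70×0.75 = min(122.06, 136.41) + 52.5 = 174.56 kips. φR_n = 0.75 × 174.56 = 130.9 kips.
Governing: min(107.4, 190.5, 137.8, 130.9) = 107.4 kips → bolt shear.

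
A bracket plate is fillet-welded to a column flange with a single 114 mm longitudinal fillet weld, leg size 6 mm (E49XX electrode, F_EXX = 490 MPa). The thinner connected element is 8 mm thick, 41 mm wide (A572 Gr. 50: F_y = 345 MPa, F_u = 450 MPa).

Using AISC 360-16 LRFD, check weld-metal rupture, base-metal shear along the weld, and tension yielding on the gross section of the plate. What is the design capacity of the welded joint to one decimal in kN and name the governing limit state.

101.8 kN (gross-section yield governs)

Weld metal: throat = 0.707×6 = 4.242 mm, L = 114 mm. φR_n = 0.75 × 0.6 × 490 × 4.242 × 114 = 106.6 kN.
Base metal shear (8 mm plate): yield φR_n = 1.0×0.6×345×8×114 = 188.8 kN; rupture φR_n = 0.75×0.6×450×8×114 = 184.7 kN; take 184.7 kN (rupture).
Tension yield (gross): A_g = 41×8 = 328 mm². φR_n = 0.90 × 345 × 328 = 101.8 kN.
Governing: min(106.6, 184.7, 101.8) = 101.8 kN → gross-section yield.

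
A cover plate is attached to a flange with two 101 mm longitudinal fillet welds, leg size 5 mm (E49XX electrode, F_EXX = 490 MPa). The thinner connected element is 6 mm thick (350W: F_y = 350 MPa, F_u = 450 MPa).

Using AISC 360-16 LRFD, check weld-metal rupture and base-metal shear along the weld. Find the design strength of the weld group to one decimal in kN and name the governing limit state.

157.5 kN (weld metal governs)

Weld metal: throat = 0.707×5 = 3.535 mm, L = 2×101 = 202 mm. φR_n = 0.75 × 0.6 × 490 × 3.535 × 202 = 157.5 kN.
Base metal shear (6 mm plate): yield φR_n = 1.0×0.6×350×6×202 = 254.5 kN; rupture φR_n = 0.75×0.6×450×6×202 = 245.4 kN; take 245.4 kN (rupture).
Governing: min(157.5, 245.4) = 157.5 kN → weld metal.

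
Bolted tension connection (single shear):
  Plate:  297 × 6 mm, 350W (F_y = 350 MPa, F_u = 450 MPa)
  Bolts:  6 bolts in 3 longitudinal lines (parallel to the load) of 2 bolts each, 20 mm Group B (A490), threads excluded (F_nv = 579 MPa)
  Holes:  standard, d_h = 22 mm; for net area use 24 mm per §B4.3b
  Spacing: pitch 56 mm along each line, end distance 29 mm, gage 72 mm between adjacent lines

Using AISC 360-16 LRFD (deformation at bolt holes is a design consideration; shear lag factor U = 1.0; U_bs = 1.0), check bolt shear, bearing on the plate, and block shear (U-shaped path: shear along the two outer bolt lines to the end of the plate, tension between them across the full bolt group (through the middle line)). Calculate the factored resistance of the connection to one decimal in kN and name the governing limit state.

Bolt shear: A_b = π(20)²/4 = 314.16 mm². φR_n = 0.75 × 579 × 314.16 × 6 × 1 = 818.5 kN.
Bearing (6 mm plate, F_u = 450 MPa): end bolts L_c = 29 − 22/2 = 18, R_n = min(1.2×18×6×450, 2.4×20×6×450) = 58.32 kN/bolt; interior L_c = 56 − 22 = 34, R_n = 110.16 kN/bolt. φR_n = 0.75 × (3×58.32 + 3×110.16) = 379.1 kN.
Block shear: shear path 2×[29+1×56] = 2×85 mm, A_gv = 1020, A_nv = 2×(85 − 1.5×24)×6 = 588 mm²; tension across gage: (144 − 2×24)×6 = 576 mm². R_n = min(0.6×450×588, 0.6×350×1020) + 1.0×450×576 = min(158.76, 214.2) + 259.2 = 417.96 kN. φR_n = 0.75 × 417.96 = 313.5 kN.
Governing: min(818.5, 379.1, 313.5) = 313.5 kN → block shear.

313.5 kN (block shear governs)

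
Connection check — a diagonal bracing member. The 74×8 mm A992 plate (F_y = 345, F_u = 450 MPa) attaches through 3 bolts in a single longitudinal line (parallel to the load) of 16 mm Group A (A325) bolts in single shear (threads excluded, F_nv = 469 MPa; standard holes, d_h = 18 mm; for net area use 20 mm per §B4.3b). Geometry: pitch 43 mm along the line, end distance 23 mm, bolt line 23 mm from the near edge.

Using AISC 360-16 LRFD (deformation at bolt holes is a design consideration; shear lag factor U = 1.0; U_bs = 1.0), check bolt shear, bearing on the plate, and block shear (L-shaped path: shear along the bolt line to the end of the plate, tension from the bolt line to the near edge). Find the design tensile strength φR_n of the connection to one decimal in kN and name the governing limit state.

Bolt shear: A_b = π(16)²/4 = 201.06 mm². φR_n = 0.75 × 469 × 201.06 × 3 × 1 = 212.2 kN.
Bearing (8 mm plate, F_u = 450 MPa): end bolts L_c = 23 − 18/2 = 14, R_n = min(1.2×14×8×450, 2.4×16×8×450) = 60.48 kN/bolt; interior L_c = 43 − 18 = 25, R_n = 108 kN/bolt. φR_n = 0.75 × (1×60.48 + 2×108) = 207.4 kN.
Block shear: shear path 1×[23+2×43] = 1×109 mm, A_gv = 872, A_nv = 1×(109 − 2.5×20)×8 = 472 mm²; tension to near edge: (23 − 0.5×20)×8 = 104 mm². R_n = min(0.6×450×472, 0.6×345×872) + 1.0×450×104 = min(127.44, 180.5) + 46.8 = 174.24 kN. φR_n = 0.75 × 174.24 = 130.7 kN.
Governing: min(212.2, 207.4, 130.7) = 130.7 kN → block shear.

130.7 kN (block shear governs)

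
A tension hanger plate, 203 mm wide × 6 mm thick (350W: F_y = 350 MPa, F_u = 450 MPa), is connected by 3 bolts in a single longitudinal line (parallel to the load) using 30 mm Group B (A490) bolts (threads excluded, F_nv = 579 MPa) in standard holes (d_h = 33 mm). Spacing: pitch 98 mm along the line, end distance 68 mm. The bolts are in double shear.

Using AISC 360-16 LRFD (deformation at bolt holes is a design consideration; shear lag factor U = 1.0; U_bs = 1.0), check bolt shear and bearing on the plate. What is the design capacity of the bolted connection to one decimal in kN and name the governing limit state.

416.7 kN (bearing governs)

Bolt shear: A_b = π(30)²/4 = 706.86 mm². φR_n = 0.75 × 579 × 706.86 × 3 × 2 = 1841.7 kN.
Bearing (6 mm plate, F_u = 450 MPa): end bolts L_c = 68 − 33/2 = 51.5, R_n = min(1.2×51.5×6×450, 2.4×30×6×450) = 166.86 kN/bolt; interior L_c = 98 − 33 = 65, R_n = 194.4 kN/bolt. φR_n = 0.75 × (1×166.86 + 2×194.4) = 416.7 kN.
Governing: min(1841.7, 416.7) = 416.7 kN → bearing.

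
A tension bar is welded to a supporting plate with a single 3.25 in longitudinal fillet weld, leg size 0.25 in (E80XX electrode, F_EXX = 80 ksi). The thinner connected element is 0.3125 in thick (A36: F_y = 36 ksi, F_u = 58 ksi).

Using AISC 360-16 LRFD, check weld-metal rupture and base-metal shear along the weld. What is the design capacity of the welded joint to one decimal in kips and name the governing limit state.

20.7 kips (weld metal governs)

Weld metal: throat = 0.707×0.25 = 0.17675 in, L = 3.25 in. φR_n = 0.75 × 0.6 × 80 × 0.17675 × 3.25 = 20.7 kips.
Base metal shear (0.3125 in plate): yield φR_n = 1.0×0.6×36×0.3125×3.25 = 21.9 kips; rupture φR_n = 0.75×0.6×58×0.3125×3.25 = 26.5 kips; take 21.9 kips (yield).
Governing: min(20.7, 21.9) = 20.7 kips → weld metal.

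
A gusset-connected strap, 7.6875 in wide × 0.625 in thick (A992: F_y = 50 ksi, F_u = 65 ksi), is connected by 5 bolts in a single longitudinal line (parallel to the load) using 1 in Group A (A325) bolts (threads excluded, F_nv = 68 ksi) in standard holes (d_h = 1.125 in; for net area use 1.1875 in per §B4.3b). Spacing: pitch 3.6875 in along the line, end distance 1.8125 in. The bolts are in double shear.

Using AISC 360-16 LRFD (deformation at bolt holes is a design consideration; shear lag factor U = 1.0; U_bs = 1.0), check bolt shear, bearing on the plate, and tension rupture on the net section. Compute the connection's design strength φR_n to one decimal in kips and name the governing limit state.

198.0 kips (net-section rupture governs)

Bolt shear: A_b = π(1)²/4 = 0.7854 in². φR_n = 0.75 × 68 × 0.7854 × 5 × 2 = 400.6 kips.
Bearing (0.625 in plate, F_u = 65 ksi): end bolts L_c = 1.8125 − 1.125/2 = 1.25, R_n = min(1.2×1.25×0.625×65, 2.4×1×0.625×65) = 60.938 kips/bolt; interior L_c = 3.6875 − 1.125 = 2.5625, R_n = 97.5 kips/bolt. φR_n = 0.75 × (1×60.938 + 4×97.5) = 338.2 kips.
Tension rupture (net): A_n = (7.6875 − 1×1.1875)×0.625 = 4.0625 in² (U = 1.0, A_e = A_n). φR_n = 0.75 × 65 × 4.0625 = 198.0 kips.
Governing: min(400.6, 338.2, 198.0) = 198.0 kips → net-section rupture.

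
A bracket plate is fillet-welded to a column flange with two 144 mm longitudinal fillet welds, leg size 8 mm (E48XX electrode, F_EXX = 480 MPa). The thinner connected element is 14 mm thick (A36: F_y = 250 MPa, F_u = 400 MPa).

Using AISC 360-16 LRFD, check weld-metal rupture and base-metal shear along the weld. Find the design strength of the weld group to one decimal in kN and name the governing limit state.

351.8 kN (weld metal governs)

Weld metal: throat = 0.707×8 = 5.656 mm, L = 2×144 = 288 mm. φR_n = 0.75 × 0.6 × 480 × 5.656 × 288 = 351.8 kN.
Base metal shear (14 mm plate): yield φR_n = 1.0×0.6×250×14×288 = 604.8 kN; rupture φR_n = 0.75×0.6×400×14×288 = 725.8 kN; take 604.8 kN (yield).
Governing: min(351.8, 604.8) = 351.8 kN → weld metal.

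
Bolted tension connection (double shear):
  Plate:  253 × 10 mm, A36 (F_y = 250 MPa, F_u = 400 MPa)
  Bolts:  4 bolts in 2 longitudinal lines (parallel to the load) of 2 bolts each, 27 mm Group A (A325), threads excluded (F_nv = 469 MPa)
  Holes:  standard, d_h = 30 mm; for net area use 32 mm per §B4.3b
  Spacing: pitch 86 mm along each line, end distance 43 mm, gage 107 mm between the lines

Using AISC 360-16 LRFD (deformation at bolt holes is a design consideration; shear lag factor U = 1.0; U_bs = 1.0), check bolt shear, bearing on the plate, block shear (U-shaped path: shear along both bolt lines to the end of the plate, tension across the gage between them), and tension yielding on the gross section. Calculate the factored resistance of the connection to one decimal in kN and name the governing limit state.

Bolt shear: A_b = π(27)²/4 = 572.56 mm². φR_n = 0.75 × 469 × 572.56 × 4 × 2 = 1611.2 kN.
Bearing (10 mm plate, F_u = 400 MPa): end bolts L_c = 43 − 30/2 = 28, R_n = min(1.2×28×10×400, 2.4×27×10×400) = 134.4 kN/bolt; interior L_c = 86 − 30 = 56, R_n = 259.2 kN/bolt. φR_n = 0.75 × (2×134.4 + 2×259.2) = 590.4 kN.
Block shear: shear path 2×[43+1×86] = 2×129 mm, A_gv = 2580, A_nv = 2×(129 − 1.5×32)×10 = 1620 mm²; tension across gage: (107 − 1×32)×10 = 750 mm². R_n = min(0.6×400×1620, 0.6×250×2580) + 1.0×400×750 = min(388.8, 387) + 300 = 687 kN. φR_n = 0.75 × 687 = 515.3 kN.
Tension yield (gross): A_g = 253×10 = 2530 mm². φR_n = 0.90 × 250 × 2530 = 569.3 kN.
Governing: min(1611.2, 590.4, 515.3, 569.3) = 515.3 kN → block shear.

515.3 kN (block shear governs)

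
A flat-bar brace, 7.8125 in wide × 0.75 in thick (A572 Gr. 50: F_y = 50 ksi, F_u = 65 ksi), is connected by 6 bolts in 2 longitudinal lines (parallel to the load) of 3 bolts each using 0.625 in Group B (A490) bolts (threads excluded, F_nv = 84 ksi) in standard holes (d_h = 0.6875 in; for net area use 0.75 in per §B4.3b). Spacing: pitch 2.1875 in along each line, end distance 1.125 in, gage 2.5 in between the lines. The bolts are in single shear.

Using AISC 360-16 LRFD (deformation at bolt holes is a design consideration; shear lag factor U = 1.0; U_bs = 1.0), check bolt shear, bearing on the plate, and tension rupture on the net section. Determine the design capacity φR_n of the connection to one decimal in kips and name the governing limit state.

Bolt shear: A_b = π(0.625)²/4 = 0.3068 in². φR_n = 0.75 × 84 × 0.3068 × 6 × 1 = 116.0 kips.
Bearing (0.75 in plate, F_u = 65 ksi): end bolts L_c = 1.125 − 0.6875/2 = 0.78125, R_n = min(1.2×0.78125×0.75×65, 2.4×0.625×0.75×65) = 45.703 kips/bolt; interior L_c = 2.1875 − 0.6875 = 1.5, R_n = 73.125 kips/bolt. φR_n = 0.75 × (2×45.703 + 4×73.125) = 287.9 kips.
Tension rupture (net): A_n = (7.8125 − 2×0.75)×0.75 = 4.7344 in² (U = 1.0, A_e = A_n). φR_n = 0.75 × 65 × 4.7344 = 230.8 kips.
Governing: min(116.0, 287.9, 230.8) = 116.0 kips → bolt shear.

116.0 kips (bolt shear governs)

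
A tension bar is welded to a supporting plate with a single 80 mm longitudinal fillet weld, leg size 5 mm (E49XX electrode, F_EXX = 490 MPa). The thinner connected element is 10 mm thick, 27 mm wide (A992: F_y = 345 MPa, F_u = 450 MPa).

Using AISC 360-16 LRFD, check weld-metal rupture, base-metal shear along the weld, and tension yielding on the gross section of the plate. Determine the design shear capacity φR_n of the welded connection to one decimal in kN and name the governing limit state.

62.4 kN (weld metal governs)

Weld metal: throat = 0.707×5 = 3.535 mm, L = 80 mm. φR_n = 0.75 × 0.6 × 490 × 3.535 × 80 = 62.4 kN.
Base metal shear (10 mm plate): yield φR_n = 1.0×0.6×345×10×80 = 165.6 kN; rupture φR_n = 0.75×0.6×450×10×80 = 162.0 kN; take 162.0 kN (rupture).
Tension yield (gross): A_g = 27×10 = 270 mm². φR_n = 0.90 × 345 × 270 = 83.8 kN.
Governing: min(62.4, 162.0, 83.8) = 62.4 kN → weld metal.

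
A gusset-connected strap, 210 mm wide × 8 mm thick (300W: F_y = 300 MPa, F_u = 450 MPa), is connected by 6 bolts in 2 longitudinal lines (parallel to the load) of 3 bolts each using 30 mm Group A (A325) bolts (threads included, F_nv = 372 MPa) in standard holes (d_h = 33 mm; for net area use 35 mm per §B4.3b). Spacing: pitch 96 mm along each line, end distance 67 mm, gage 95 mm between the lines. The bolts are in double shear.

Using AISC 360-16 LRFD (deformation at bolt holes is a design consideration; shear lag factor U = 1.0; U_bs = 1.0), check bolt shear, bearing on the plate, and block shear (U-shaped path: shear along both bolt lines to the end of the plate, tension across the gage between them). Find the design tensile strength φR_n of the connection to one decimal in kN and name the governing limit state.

717.7 kN (block shear governs)

Bolt shear: A_b = π(30)²/4 = 706.86 mm². φR_n = 0.75 × 372 × 706.86 × 6 × 2 = 2366.6 kN.
Bearing (8 mm plate, F_u = 450 MPa): end bolts L_c = 67 − 33/2 = 50.5, R_n = min(1.2×50.5×8×450, 2.4×30×8×450) = 218.16 kN/bolt; interior L_c = 96 − 33 = 63, R_n = 259.2 kN/bolt. φR_n = 0.75 × (2×218.16 + 4×259.2) = 1104.8 kN.
Block shear: shear path 2×[67+2×96] = 2×259 mm, A_gv = 4144, A_nv = 2×(259 − 2.5×35)×8 = 2744 mm²; tension across gage: (95 − 1×35)×8 = 480 mm². R_n = min(0.6×450×2744, 0.6×300×4144) + 1.0×450×480 = min(740.88, 745.92) + 216 = 956.88 kN. φR_n = 0.75 × 956.88 = 717.7 kN.
Governing: min(2366.6, 1104.8, 717.7) = 717.7 kN → block shear.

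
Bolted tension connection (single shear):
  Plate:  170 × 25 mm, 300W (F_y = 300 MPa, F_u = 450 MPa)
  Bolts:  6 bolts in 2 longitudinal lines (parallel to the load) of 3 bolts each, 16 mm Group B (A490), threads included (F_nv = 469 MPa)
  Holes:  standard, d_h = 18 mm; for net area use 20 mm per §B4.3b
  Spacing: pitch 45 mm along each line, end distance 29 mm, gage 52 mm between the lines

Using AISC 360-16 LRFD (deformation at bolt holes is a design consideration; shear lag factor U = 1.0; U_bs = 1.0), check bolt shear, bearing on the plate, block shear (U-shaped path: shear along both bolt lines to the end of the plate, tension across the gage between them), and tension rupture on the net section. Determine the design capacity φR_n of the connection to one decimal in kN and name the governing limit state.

424.3 kN (bolt shear governs)

Bolt shear: A_b = π(16)²/4 = 201.06 mm². φR_n = 0.75 × 469 × 201.06 × 6 × 1 = 424.3 kN.
Bearing (25 mm plate, F_u = 450 MPa): end bolts L_c = 29 − 18/2 = 20, R_n = min(1.2×20×25×450, 2.4×16×25×450) = 270 kN/bolt; interior L_c = 45 − 18 = 27, R_n = 364.5 kN/bolt. φR_n = 0.75 × (2×270 + 4×364.5) = 1498.5 kN.
Block shear: shear path 2×[29+2×45] = 2×119 mm, A_gv = 5950, A_nv = 2×(119 − 2.5×20)×25 = 3450 mm²; tension across gage: (52 − 1×20)×25 = 800 mm². R_n = min(0.6×450×3450, 0.6×300×5950) + 1.0×450×800 = min(931.5, 1071) + 360 = 1291.5 kN. φR_n = 0.75 × 1291.5 = 968.6 kN.
Tension rupture (net): A_n = (170 − 2×20)×25 = 3250 mm² (U = 1.0, A_e = A_n). φR_n = 0.75 × 450 × 3250 = 1096.9 kN.
Governing: min(424.3, 1498.5, 968.6, 1096.9) = 424.3 kN → bolt shear.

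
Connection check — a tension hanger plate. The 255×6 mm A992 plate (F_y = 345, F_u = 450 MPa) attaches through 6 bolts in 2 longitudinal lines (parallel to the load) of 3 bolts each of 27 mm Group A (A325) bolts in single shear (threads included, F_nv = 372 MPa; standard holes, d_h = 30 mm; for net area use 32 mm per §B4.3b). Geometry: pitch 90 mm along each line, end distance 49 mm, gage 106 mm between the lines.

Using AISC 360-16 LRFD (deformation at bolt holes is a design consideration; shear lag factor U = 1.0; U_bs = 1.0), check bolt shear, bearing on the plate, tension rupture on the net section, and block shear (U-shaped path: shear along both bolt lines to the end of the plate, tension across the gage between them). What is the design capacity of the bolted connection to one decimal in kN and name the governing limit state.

Bolt shear: A_b = π(27)²/4 = 572.56 mm². φR_n = 0.75 × 372 × 572.56 × 6 × 1 = 958.5 kN.
Bearing (6 mm plate, F_u = 450 MPa): end bolts L_c = 49 − 30/2 = 34, R_n = min(1.2×34×6×450, 2.4×27×6×450) = 110.16 kN/bolt; interior L_c = 90 − 30 = 60, R_n = 174.96 kN/bolt. φR_n = 0.75 × (2×110.16 + 4×174.96) = 690.1 kN.
Tension rupture (net): A_n = (255 − 2×32)×6 = 1146 mm² (U = 1.0, A_e = A_n). φR_n = 0.75 × 450 × 1146 = 386.8 kN.
Block shear: shear path 2×[49+2×90] = 2×229 mm, A_gv = 2748, A_nv = 2×(229 − 2.5×32)×6 = 1788 mm²; tension across gage: (106 − 1×32)×6 = 444 mm². R_n = min(0.6×450×1788, 0.6×345×2748) + 1.0×450×444 = min(482.76, 568.84) + 199.8 = 682.56 kN. φR_n = 0.75 × 682.56 = 511.9 kN.
Governing: min(958.5, 690.1, 386.8, 511.9) = 386.8 kN → net-section rupture.

386.8 kN (net-section rupture governs)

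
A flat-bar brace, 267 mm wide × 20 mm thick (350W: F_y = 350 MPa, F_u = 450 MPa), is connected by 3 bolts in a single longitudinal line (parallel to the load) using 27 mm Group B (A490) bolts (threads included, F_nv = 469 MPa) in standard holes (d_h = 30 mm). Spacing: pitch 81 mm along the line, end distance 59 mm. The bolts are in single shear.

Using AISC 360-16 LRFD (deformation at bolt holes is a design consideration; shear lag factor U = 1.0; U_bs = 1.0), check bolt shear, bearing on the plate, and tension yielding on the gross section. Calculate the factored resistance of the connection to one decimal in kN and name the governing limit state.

Bolt shear: A_b = π(27)²/4 = 572.56 mm². φR_n = 0.75 × 469 × 572.56 × 3 × 1 = 604.2 kN.
Bearing (20 mm plate, F_u = 450 MPa): end bolts L_c = 59 − 30/2 = 44, R_n = min(1.2×44×20×450, 2.4×27×20×450) = 475.2 kN/bolt; interior L_c = 81 − 30 = 51, R_n = 550.8 kN/bolt. φR_n = 0.75 × (1×475.2 + 2×550.8) = 1182.6 kN.
Tension yield (gross): A_g = 267×20 = 5340 mm². φR_n = 0.90 × 350 × 5340 = 1682.1 kN.
Governing: min(604.2, 1182.6, 1682.1) = 604.2 kN → bolt shear.

604.2 kN (bolt shear governs)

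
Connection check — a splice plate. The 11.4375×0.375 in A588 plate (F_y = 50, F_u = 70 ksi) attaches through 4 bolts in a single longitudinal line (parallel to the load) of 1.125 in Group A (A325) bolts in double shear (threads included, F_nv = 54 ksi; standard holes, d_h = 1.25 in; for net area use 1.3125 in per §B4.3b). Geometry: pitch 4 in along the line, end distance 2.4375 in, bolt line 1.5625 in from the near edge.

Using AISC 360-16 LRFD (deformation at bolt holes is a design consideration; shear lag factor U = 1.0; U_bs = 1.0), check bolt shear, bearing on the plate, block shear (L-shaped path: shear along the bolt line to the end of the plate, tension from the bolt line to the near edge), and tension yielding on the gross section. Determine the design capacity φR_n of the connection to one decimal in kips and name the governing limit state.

134.1 kips (block shear governs)

Bolt shear: A_b = π(1.125)²/4 = 0.99402 in². φR_n = 0.75 × 54 × 0.99402 × 4 × 2 = 322.1 kips.
Bearing (0.375 in plate, F_u = 70 ksi): end bolts L_c = 2.4375 − 1.25/2 = 1.8125, R_n = min(1.2×1.8125×0.375×70, 2.4×1.125×0.375×70) = 57.094 kips/bolt; interior L_c = 4 − 1.25 = 2.75, R_n = 70.875 kips/bolt. φR_n = 0.75 × (1×57.094 + 3×70.875) = 202.3 kips.
Block shear: shear path 1×[2.4375+3×4] = 1×14.4375 in, A_gv = 5.4141, A_nv = 1×(14.4375 − 3.5×1.3125)×0.375 = 3.6914 in²; tension to near edge: (1.5625 − 0.5×1.3125)×0.375 = 0.33984 in². R_n = min(0.6×70×3.6914, 0.6×50×5.4141) + 1.0×70×0.33984 = min(155.04, 162.42) + 23.789 = 178.83 kips. φR_n = 0.75 × 178.83 = 134.1 kips.
Tension yield (gross): A_g = 11.4375×0.375 = 4.2891 in². φR_n = 0.90 × 50 × 4.2891 = 193.0 kips.
Governing: min(322.1, 202.3, 134.1, 193.0) = 134.1 kips → block shear.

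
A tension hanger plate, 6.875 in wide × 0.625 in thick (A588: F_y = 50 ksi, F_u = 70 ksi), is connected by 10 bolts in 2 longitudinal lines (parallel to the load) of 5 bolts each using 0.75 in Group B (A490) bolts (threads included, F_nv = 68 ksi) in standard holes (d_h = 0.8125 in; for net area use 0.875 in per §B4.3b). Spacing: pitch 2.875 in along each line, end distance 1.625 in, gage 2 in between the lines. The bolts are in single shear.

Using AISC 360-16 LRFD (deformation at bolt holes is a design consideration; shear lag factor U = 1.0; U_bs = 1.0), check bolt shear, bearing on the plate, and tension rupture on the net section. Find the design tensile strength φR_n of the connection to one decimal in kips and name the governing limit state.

168.2 kips (net-section rupture governs)

Bolt shear: A_b = π(0.75)²/4 = 0.44179 in². φR_n = 0.75 × 68 × 0.44179 × 10 × 1 = 225.3 kips.
Bearing (0.625 in plate, F_u = 70 ksi): end bolts L_c = 1.625 − 0.8125/2 = 1.21875, R_n = min(1.2×1.21875×0.625×70, 2.4×0.75×0.625×70) = 63.984 kips/bolt; interior L_c = 2.875 − 0.8125 = 2.0625, R_n = 78.75 kips/bolt. φR_n = 0.75 × (2×63.984 + 8×78.75) = 568.5 kips.
Tension rupture (net): A_n = (6.875 − 2×0.875)×0.625 = 3.2031 in² (U = 1.0, A_e = A_n). φR_n = 0.75 × 70 × 3.2031 = 168.2 kips.
Governing: min(225.3, 568.5, 168.2) = 168.2 kips → net-section rupture.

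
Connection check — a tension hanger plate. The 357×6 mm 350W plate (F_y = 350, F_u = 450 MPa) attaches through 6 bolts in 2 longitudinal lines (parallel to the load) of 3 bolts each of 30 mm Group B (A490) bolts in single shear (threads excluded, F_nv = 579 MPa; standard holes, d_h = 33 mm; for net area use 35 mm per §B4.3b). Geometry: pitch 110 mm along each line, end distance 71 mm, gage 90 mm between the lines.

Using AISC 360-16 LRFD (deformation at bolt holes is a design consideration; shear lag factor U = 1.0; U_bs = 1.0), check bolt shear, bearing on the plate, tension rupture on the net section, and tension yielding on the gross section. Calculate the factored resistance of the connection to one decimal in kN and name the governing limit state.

581.2 kN (net-section rupture governs)

Bolt shear: A_b = π(30)²/4 = 706.86 mm². φR_n = 0.75 × 579 × 706.86 × 6 × 1 = 1841.7 kN.
Bearing (6 mm plate, F_u = 450 MPa): end bolts L_c = 71 − 33/2 = 54.5, R_n = min(1.2×54.5×6×450, 2.4×30×6×450) = 176.58 kN/bolt; interior L_c = 110 − 33 = 77, R_n = 194.4 kN/bolt. φR_n = 0.75 × (2×176.58 + 4×194.4) = 848.1 kN.
Tension rupture (net): A_n = (357 − 2×35)×6 = 1722 mm² (U = 1.0, A_e = A_n). φR_n = 0.75 × 450 × 1722 = 581.2 kN.
Tension yield (gross): A_g = 357×6 = 2142 mm². φR_n = 0.90 × 350 × 2142 = 674.7 kN.
Governing: min(1841.7, 848.1, 581.2, 674.7) = 581.2 kN → net-section rupture.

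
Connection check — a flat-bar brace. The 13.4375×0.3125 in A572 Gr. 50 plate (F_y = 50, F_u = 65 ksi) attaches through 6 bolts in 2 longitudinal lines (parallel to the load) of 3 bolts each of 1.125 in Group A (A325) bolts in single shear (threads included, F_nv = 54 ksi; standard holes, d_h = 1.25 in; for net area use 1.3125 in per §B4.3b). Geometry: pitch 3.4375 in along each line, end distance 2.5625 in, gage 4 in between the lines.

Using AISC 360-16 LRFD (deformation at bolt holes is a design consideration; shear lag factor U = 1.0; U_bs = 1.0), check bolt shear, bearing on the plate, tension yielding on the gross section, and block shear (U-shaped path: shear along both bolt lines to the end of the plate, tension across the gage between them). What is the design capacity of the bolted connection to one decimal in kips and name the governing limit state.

Bolt shear: A_b = π(1.125)²/4 = 0.99402 in². φR_n = 0.75 × 54 × 0.99402 × 6 × 1 = 241.5 kips.
Bearing (0.3125 in plate, F_u = 65 ksi): end bolts L_c = 2.5625 − 1.25/2 = 1.9375, R_n = min(1.2×1.9375×0.3125×65, 2.4×1.125×0.3125×65) = 47.227 kips/bolt; interior L_c = 3.4375 − 1.25 = 2.1875, R_n = 53.32 kips/bolt. φR_n = 0.75 × (2×47.227 + 4×53.32) = 230.8 kips.
Tension yield (gross): A_g = 13.4375×0.3125 = 4.1992 in². φR_n = 0.90 × 50 × 4.1992 = 189.0 kips.
Block shear: shear path 2×[2.5625+2×3.4375] = 2×9.4375 in, A_gv = 5.8984, A_nv = 2×(9.4375 − 2.5×1.3125)×0.3125 = 3.8477 in²; tension across gage: (4 − 1×1.3125)×0.3125 = 0.83984 in². R_n = min(0.6×65×3.8477, 0.6×50×5.8984) + 1.0×65×0.83984 = min(150.06, 176.95) + 54.59 = 204.65 kips. φR_n = 0.75 × 204.65 = 153.5 kips.
Governing: min(241.5, 230.8, 189.0, 153.5) = 153.5 kips → block shear.

153.5 kips (block shear governs)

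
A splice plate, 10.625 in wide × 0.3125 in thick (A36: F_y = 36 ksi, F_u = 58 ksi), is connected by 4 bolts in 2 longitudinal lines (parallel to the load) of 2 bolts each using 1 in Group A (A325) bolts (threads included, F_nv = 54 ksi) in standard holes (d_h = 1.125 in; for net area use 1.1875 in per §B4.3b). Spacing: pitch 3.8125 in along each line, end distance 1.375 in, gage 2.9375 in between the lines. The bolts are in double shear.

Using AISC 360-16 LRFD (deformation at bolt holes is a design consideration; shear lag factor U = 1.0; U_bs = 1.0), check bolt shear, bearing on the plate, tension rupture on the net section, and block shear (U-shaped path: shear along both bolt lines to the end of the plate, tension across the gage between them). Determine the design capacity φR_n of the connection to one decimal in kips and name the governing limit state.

Bolt shear: A_b = π(1)²/4 = 0.7854 in². φR_n = 0.75 × 54 × 0.7854 × 4 × 2 = 254.5 kips.
Bearing (0.3125 in plate, F_u = 58 ksi): end bolts L_c = 1.375 − 1.125/2 = 0.8125, R_n = min(1.2×0.8125×0.3125×58, 2.4×1×0.3125×58) = 17.672 kips/bolt; interior L_c = 3.8125 − 1.125 = 2.6875, R_n = 43.5 kips/bolt. φR_n = 0.75 × (2×17.672 + 2×43.5) = 91.8 kips.
Tension rupture (net): A_n = (10.625 − 2×1.1875)×0.3125 = 2.5781 in² (U = 1.0, A_e = A_n). φR_n = 0.75 × 58 × 2.5781 = 112.1 kips.
Block shear: shear path 2×[1.375+1×3.8125] = 2×5.1875 in, A_gv = 3.2422, A_nv = 2×(5.1875 − 1.5×1.1875)×0.3125 = 2.1289 in²; tension across gage: (2.9375 − 1×1.1875)×0.3125 = 0.54688 in². R_n = min(0.6×58×2.1289, 0.6×36×3.2422) + 1.0×58×0.54688 = min(74.086, 70.032) + 31.719 = 101.75 kips. φR_n = 0.75 × 101.75 = 76.3 kips.
Governing: min(254.5, 91.8, 112.1, 76.3) = 76.3 kips → block shear.

76.3 kips (block shear governs)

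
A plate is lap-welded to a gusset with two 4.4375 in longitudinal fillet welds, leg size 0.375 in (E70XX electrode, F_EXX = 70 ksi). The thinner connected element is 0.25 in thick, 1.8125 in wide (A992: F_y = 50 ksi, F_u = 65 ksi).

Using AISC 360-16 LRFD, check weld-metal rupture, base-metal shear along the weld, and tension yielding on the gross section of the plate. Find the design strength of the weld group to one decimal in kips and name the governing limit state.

Weld metal: throat = 0.707×0.375 = 0.26513 in, L = 2×4.4375 = 8.875 in. φR_n = 0.75 × 0.6 × 70 × 0.26513 × 8.875 = 74.1 kips.
Base metal shear (0.25 in plate): yield φR_n = 1.0×0.6×50×0.25×8.875 = 66.6 kips; rupture φR_n = 0.75×0.6×65×0.25×8.875 = 64.9 kips; take 64.9 kips (rupture).
Tension yield (gross): A_g = 1.8125×0.25 = 0.45313 in². φR_n = 0.90 × 50 × 0.45313 = 20.4 kips.
Governing: min(74.1, 64.9, 20.4) = 20.4 kips → gross-section yield.

20.4 kips (gross-section yield governs)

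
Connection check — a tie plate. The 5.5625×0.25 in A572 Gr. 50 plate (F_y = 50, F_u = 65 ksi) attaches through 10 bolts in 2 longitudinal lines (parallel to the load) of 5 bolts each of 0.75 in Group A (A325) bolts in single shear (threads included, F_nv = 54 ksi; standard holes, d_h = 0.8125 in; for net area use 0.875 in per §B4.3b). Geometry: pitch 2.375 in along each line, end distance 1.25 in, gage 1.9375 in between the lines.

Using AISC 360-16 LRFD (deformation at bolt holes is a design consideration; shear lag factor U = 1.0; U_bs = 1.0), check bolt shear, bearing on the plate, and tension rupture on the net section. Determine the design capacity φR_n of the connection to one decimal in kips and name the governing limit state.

Bolt shear: A_b = π(0.75)²/4 = 0.44179 in². φR_n = 0.75 × 54 × 0.44179 × 10 × 1 = 178.9 kips.
Bearing (0.25 in plate, F_u = 65 ksi): end bolts L_c = 1.25 − 0.8125/2 = 0.84375, R_n = min(1.2×0.84375×0.25×65, 2.4×0.75×0.25×65) = 16.453 kips/bolt; interior L_c = 2.375 − 0.8125 = 1.5625, R_n = 29.25 kips/bolt. φR_n = 0.75 × (2×16.453 + 8×29.25) = 200.2 kips.
Tension rupture (net): A_n = (5.5625 − 2×0.875)×0.25 = 0.95313 in² (U = 1.0, A_e = A_n). φR_n = 0.75 × 65 × 0.95313 = 46.5 kips.
Governing: min(178.9, 200.2, 46.5) = 46.5 kips → net-section rupture.

46.5 kips (net-section rupture governs)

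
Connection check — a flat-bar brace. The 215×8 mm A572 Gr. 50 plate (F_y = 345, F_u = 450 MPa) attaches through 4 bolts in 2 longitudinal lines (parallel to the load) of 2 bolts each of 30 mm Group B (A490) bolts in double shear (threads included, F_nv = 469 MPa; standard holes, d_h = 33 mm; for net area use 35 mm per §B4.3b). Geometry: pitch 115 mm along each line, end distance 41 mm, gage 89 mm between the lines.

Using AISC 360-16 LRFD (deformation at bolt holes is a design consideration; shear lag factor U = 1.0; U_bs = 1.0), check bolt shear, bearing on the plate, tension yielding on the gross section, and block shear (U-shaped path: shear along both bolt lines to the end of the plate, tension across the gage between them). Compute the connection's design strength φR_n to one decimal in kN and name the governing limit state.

481.1 kN (block shear governs)

Bolt shear: A_b = π(30)²/4 = 706.86 mm². φR_n = 0.75 × 469 × 706.86 × 4 × 2 = 1989.1 kN.
Bearing (8 mm plate, F_u = 450 MPa): end bolts L_c = 41 − 33/2 = 24.5, R_n = min(1.2×24.5×8×450, 2.4×30×8×450) = 105.84 kN/bolt; interior L_c = 115 − 33 = 82, R_n = 259.2 kN/bolt. φR_n = 0.75 × (2×105.84 + 2×259.2) = 547.6 kN.
Tension yield (gross): A_g = 215×8 = 1720 mm². φR_n = 0.90 × 345 × 1720 = 534.1 kN.
Block shear: shear path 2×[41+1×115] = 2×156 mm, A_gv = 2496, A_nv = 2×(156 − 1.5×35)×8 = 1656 mm²; tension across gage: (89 − 1×35)×8 = 432 mm². R_n = min(0.6×450×1656, 0.6×345×2496) + 1.0×450×432 = min(447.12, 516.67) + 194.4 = 641.52 kN. φR_n = 0.75 × 641.52 = 481.1 kN.
Governing: min(1989.1, 547.6, 534.1, 481.1) = 481.1 kN → block shear.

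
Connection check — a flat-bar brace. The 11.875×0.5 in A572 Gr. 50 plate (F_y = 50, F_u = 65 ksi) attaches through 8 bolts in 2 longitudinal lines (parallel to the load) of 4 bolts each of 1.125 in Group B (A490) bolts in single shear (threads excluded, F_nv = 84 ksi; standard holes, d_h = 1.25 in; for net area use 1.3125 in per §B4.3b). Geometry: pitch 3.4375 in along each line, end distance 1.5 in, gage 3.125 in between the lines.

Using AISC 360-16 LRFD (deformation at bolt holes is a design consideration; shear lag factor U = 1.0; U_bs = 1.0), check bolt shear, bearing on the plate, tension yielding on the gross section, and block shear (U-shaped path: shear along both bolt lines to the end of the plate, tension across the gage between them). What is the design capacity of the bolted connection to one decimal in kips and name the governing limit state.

255.3 kips (block shear governs)

Bolt shear: A_b = π(1.125)²/4 = 0.99402 in². φR_n = 0.75 × 84 × 0.99402 × 8 × 1 = 501.0 kips.
Bearing (0.5 in plate, F_u = 65 ksi): end bolts L_c = 1.5 − 1.25/2 = 0.875, R_n = min(1.2×0.875×0.5×65, 2.4×1.125×0.5×65) = 34.125 kips/bolt; interior L_c = 3.4375 − 1.25 = 2.1875, R_n = 85.313 kips/bolt. φR_n = 0.75 × (2×34.125 + 6×85.313) = 435.1 kips.
Tension yield (gross): A_g = 11.875×0.5 = 5.9375 in². φR_n = 0.90 × 50 × 5.9375 = 267.2 kips.
Block shear: shear path 2×[1.5+3×3.4375] = 2×11.8125 in, A_gv = 11.813, A_nv = 2×(11.8125 − 3.5×1.3125)×0.5 = 7.2188 in²; tension across gage: (3.125 − 1×1.3125)×0.5 = 0.90625 in². R_n = min(0.6×65×7.2188, 0.6×50×11.813) + 1.0×65×0.90625 = min(281.53, 354.39) + 58.906 = 340.44 kips. φR_n = 0.75 × 340.44 = 255.3 kips.
Governing: min(501.0, 435.1, 267.2, 255.3) = 255.3 kips → block shear.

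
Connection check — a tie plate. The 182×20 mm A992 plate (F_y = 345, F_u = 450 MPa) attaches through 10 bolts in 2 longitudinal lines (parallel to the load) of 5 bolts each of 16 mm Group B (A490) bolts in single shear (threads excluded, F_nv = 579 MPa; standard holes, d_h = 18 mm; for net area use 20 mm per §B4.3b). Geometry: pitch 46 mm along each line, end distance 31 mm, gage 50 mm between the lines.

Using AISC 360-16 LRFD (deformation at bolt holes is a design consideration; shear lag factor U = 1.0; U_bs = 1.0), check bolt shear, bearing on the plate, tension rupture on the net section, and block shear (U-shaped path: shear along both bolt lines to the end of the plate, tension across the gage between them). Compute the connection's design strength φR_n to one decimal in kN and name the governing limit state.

873.1 kN (bolt shear governs)

Bolt shear: A_b = π(16)²/4 = 201.06 mm². φR_n = 0.75 × 579 × 201.06 × 10 × 1 = 873.1 kN.
Bearing (20 mm plate, F_u = 450 MPa): end bolts L_c = 31 − 18/2 = 22, R_n = min(1.2×22×20×450, 2.4×16×20×450) = 237.6 kN/bolt; interior L_c = 46 − 18 = 28, R_n = 302.4 kN/bolt. φR_n = 0.75 × (2×237.6 + 8×302.4) = 2170.8 kN.
Tension rupture (net): A_n = (182 − 2×20)×20 = 2840 mm² (U = 1.0, A_e = A_n). φR_n = 0.75 × 450 × 2840 = 958.5 kN.
Block shear: shear path 2×[31+4×46] = 2×215 mm, A_gv = 8600, A_nv = 2×(215 − 4.5×20)×20 = 5000 mm²; tension across gage: (50 − 1×20)×20 = 600 mm². R_n = min(0.6×450×5000, 0.6×345×8600) + 1.0×450×600 = min(1350, 1780.2) + 270 = 1620 kN. φR_n = 0.75 × 1620 = 1215.0 kN.
Governing: min(873.1, 2170.8, 958.5, 1215.0) = 873.1 kN → bolt shear.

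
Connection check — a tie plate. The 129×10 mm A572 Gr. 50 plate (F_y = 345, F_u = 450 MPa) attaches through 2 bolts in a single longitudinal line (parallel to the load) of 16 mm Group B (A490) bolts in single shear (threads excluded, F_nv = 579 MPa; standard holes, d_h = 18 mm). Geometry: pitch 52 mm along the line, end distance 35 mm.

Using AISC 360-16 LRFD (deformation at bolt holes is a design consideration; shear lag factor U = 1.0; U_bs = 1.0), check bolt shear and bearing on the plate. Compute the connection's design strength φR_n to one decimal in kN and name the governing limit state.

174.6 kN (bolt shear governs)

Bolt shear: A_b = π(16)²/4 = 201.06 mm². φR_n = 0.75 × 579 × 201.06 × 2 × 1 = 174.6 kN.
Bearing (10 mm plate, F_u = 450 MPa): end bolts L_c = 35 − 18/2 = 26, R_n = min(1.2×26×10×450, 2.4×16×10×450) = 140.4 kN/bolt; interior L_c = 52 − 18 = 34, R_n = 172.8 kN/bolt. φR_n = 0.75 × (1×140.4 + 1×172.8) = 234.9 kN.
Governing: min(174.6, 234.9) = 174.6 kN → bolt shear.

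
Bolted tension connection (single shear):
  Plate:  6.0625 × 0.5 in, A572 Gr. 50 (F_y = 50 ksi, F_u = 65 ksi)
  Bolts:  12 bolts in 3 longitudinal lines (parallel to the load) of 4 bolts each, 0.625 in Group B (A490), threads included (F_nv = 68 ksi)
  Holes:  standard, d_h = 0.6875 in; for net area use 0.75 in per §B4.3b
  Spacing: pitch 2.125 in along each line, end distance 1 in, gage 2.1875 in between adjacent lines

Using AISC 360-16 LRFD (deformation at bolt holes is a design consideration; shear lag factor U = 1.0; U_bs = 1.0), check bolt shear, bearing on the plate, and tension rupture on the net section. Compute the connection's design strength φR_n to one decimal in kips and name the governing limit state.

Bolt shear: A_b = π(0.625)²/4 = 0.3068 in². φR_n = 0.75 × 68 × 0.3068 × 12 × 1 = 187.8 kips.
Bearing (0.5 in plate, F_u = 65 ksi): end bolts L_c = 1 − 0.6875/2 = 0.65625, R_n = min(1.2×0.65625×0.5×65, 2.4×0.625×0.5×65) = 25.594 kips/bolt; interior L_c = 2.125 − 0.6875 = 1.4375, R_n = 48.75 kips/bolt. φR_n = 0.75 × (3×25.594 + 9×48.75) = 386.6 kips.
Tension rupture (net): A_n = (6.0625 − 3×0.75)×0.5 = 1.9063 in² (U = 1.0, A_e = A_n). φR_n = 0.75 × 65 × 1.9063 = 92.9 kips.
Governing: min(187.8, 386.6, 92.9) = 92.9 kips → net-section rupture.

92.9 kips (net-section rupture governs)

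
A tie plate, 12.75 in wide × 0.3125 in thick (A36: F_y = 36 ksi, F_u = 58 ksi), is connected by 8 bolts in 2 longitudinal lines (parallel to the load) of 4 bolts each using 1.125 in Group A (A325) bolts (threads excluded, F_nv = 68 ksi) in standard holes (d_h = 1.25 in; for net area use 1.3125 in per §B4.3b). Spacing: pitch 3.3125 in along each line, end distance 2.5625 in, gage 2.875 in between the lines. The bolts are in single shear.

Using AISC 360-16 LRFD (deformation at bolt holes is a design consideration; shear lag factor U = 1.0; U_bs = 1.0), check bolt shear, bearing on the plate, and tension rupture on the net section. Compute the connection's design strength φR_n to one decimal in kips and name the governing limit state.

Bolt shear: A_b = π(1.125)²/4 = 0.99402 in². φR_n = 0.75 × 68 × 0.99402 × 8 × 1 = 405.6 kips.
Bearing (0.3125 in plate, F_u = 58 ksi): end bolts L_c = 2.5625 − 1.25/2 = 1.9375, R_n = min(1.2×1.9375×0.3125×58, 2.4×1.125×0.3125×58) = 42.141 kips/bolt; interior L_c = 3.3125 − 1.25 = 2.0625, R_n = 44.859 kips/bolt. φR_n = 0.75 × (2×42.141 + 6×44.859) = 265.1 kips.
Tension rupture (net): A_n = (12.75 − 2×1.3125)×0.3125 = 3.1641 in² (U = 1.0, A_e = A_n). φR_n = 0.75 × 58 × 3.1641 = 137.6 kips.
Governing: min(405.6, 265.1, 137.6) = 137.6 kips → net-section rupture.

137.6 kips (net-section rupture governs)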